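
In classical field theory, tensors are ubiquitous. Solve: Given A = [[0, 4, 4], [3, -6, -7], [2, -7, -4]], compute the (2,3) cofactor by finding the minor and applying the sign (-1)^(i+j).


To find cofactor C_{23}, delete row 2 and column 3.
The resulting 2x2 submatrix is: [[0, 4], [2, -7]]
Minor M_{23} = 0*-7 - 4*2
  = 0 - 8 = -8
Sign = (-1)^(2+3) = (-1)^5 = -1
Cofactor C_{23} = -1 * -8 = 8

8


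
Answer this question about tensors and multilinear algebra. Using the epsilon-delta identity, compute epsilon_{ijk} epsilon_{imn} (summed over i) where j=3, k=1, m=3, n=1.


Using the identity: epsilon_{ijk} epsilon_{imn} = delta_{jm} delta_{kn} - delta_{jn} delta_{km}.
delta_{33} = 1
delta_{11} = 1
delta_{31} = 0
delta_{13} = 0
Result = 1 * 1 - 0 * 0 = 1 - 0 = 1

1


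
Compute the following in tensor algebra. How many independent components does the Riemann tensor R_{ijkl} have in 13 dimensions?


The Riemann tensor in d dimensions has d^2(d^2 - 1)/12 independent components.
d = 13, so d^2 = 169
d^2 - 1 = 168
d^2(d^2 - 1) = 169 * 168 = 28392
Divide by 12: 28392 / 12 = 2366

2366


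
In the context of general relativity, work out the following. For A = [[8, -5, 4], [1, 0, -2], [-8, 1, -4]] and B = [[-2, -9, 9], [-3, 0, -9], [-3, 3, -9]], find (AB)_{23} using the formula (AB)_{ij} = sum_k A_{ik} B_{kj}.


(AB)_{ij} = sum_k A_{ik} B_{kj}.
For i=2, j=3:
A_{21} * B_{13} = 1 * 9 = 9
A_{22} * B_{23} = 0 * -9 = 0
A_{23} * B_{33} = -2 * -9 = 18
Sum = 9 + 0 + 18 = 27

27


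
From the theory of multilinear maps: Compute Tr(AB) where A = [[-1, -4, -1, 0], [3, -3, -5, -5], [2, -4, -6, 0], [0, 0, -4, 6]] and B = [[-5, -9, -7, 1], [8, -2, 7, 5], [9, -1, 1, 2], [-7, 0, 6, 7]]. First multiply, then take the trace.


Tr(AB) = sum_i (AB)_{ii} where (AB)_{ii} = sum_k A_{ik} B_{ki}.
(AB)_{11} = -1*-5 + -4*8 + -1*9 + 0*-7 = -36
(AB)_{22} = 3*-9 + -3*-2 + -5*-1 + -5*0 = -16
(AB)_{33} = 2*-7 + -4*7 + -6*1 + 0*6 = -48
(AB)_{44} = 0*1 + 0*5 + -4*2 + 6*7 = 34
Tr(AB) = -36 + -16 + -48 + 34 = -66

-66


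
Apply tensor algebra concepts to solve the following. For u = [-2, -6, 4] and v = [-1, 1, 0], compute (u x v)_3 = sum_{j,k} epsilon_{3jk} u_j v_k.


(u x v)_3 = sum_{j,k} epsilon_{3jk} u_j v_k. Only permutations of (1,2,3) contribute; the two non-zero terms are:
eps_{312} u_1 v_2 = 1 * -2 * 1 = -2
eps_{321} u_2 v_1 = -1 * -6 * -1 = -6
(u x v)_3 = -8

-8


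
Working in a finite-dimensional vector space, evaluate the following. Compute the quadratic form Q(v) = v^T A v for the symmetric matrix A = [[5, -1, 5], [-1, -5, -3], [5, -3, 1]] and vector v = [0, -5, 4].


First compute Av:
(Av)_1 = 5*0 + -1*-5 + 5*4 = 25
(Av)_2 = -1*0 + -5*-5 + -3*4 = 13
(Av)_3 = 5*0 + -3*-5 + 1*4 = 19
Av = [25, 13, 19]
Then v^T (Av) = 0*25 + -5*13 + 4*19
= 0 + -65 + 76 = 11

11


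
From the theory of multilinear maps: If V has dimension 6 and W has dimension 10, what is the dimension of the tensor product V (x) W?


The dimension of a tensor product is the product of dimensions.
dim(V) = 6, dim(W) = 10
dim(V (x) W) = 6 * 10 = 60

60


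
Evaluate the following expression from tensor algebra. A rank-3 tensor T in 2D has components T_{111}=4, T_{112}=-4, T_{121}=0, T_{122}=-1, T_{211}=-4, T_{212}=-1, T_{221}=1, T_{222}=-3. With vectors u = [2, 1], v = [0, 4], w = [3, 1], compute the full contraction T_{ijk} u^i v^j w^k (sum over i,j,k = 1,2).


S = sum over i,j,k of T_{ijk} u_i v_j w_k. Expanding all 8 terms:
T_{111}*u_1*v_1*w_1 = 4*2*0*3 = 0  (running total: 0)
T_{112}*u_1*v_1*w_2 = -4*2*0*1 = 0  (running total: 0)
T_{121}*u_1*v_2*w_1 = 0*2*4*3 = 0  (running total: 0)
T_{122}*u_1*v_2*w_2 = -1*2*4*1 = -8  (running total: -8)
T_{211}*u_2*v_1*w_1 = -4*1*0*3 = 0  (running total: -8)
T_{212}*u_2*v_1*w_2 = -1*1*0*1 = 0  (running total: -8)
T_{221}*u_2*v_2*w_1 = 1*1*4*3 = 12  (running total: 4)
T_{222}*u_2*v_2*w_2 = -3*1*4*1 = -12  (running total: -8)
S = -8

-8


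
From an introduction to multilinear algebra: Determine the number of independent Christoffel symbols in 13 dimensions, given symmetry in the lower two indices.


Christoffel symbols Gamma^k_{ij} are symmetric in i,j, so there are d * d(d+1)/2 independent symbols.
d = 13
d(d+1)/2 = 13 * 14 / 2 = 91
Total = 13 * 91 = 1183

1183


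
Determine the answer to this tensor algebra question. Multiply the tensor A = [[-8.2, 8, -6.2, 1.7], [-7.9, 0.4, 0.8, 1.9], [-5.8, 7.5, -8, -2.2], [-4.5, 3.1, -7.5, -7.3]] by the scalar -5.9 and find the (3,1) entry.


Scalar multiplication: (cA)_{ij} = c * A_{ij}.
c = -5.9
A_{31} = -5.8
(cA)_{31} = -5.9 * -5.8 = 34.22

34.22


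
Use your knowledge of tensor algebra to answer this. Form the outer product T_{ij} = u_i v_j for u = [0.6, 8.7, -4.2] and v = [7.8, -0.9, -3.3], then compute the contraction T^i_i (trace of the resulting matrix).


The outer product gives T_{ij} = u_i v_j.
The trace (contraction) is Tr(T) = sum_i T_{ii} = sum_i u_i v_i.
Diagonal entries:
T_{11} = u_1 * v_1 = 0.6 * 7.8 = 4.68
T_{22} = u_2 * v_2 = 8.7 * -0.9 = -7.83
T_{33} = u_3 * v_3 = -4.2 * -3.3 = 13.86
Tr(T) = 4.68 + -7.83 + 13.86 = 10.71

10.71


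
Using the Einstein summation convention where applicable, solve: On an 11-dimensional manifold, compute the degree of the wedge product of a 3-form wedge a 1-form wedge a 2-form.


The degree of a wedge product is the sum of the degrees of the individual forms.
Degrees: 3, 1, 2
Total degree = 3 + 1 + 2 = 6

6


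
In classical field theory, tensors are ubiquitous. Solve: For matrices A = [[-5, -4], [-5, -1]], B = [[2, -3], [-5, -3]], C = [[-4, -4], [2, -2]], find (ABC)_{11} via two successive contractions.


(ABC)_{11} = sum_m (AB)_{1m} C_{m1}. First compute row 1 of AB.
(AB)_{11} = -5*2 + -4*-5 = 10
(AB)_{12} = -5*-3 + -4*-3 = 27
Now contract with column 1 of C:
(AB)_{11} * C_{11} = 10 * -4 = -40
(AB)_{12} * C_{21} = 27 * 2 = 54
(ABC)_{11} = -40 + 54 = 14

14


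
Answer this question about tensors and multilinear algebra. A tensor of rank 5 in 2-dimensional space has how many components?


The number of components of a rank-r tensor in d dimensions is d^r.
Here d = 2 and r = 5.
2^5 = 32

32


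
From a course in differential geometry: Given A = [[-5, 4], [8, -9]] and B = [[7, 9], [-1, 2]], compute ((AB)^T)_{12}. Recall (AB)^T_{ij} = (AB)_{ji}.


(AB)^T_{ij} = (AB)_{ji} = sum_k A_{jk} B_{ki}.
For i=1, j=2 we need (AB)_{21}:
A_{21} * B_{11} = 8 * 7 = 56
A_{22} * B_{21} = -9 * -1 = 9
Sum = 56 + 9 = 65

65


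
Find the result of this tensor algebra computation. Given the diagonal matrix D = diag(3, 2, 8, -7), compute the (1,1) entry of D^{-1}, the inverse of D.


For a diagonal matrix, the inverse has entries (D^{-1})_{ii} = 1/d_{ii}.
The diagonal entries are: d_{11} = 3, d_{22} = 2, d_{33} = 8, d_{44} = -7
We need (D^{-1})_{11} = 1/d_{11} = 1/3 = 1/3

1/3


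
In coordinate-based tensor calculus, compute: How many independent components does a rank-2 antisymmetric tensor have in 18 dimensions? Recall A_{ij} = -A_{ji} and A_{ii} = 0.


An antisymmetric rank-2 tensor satisfies A_{ij} = -A_{ji}, so diagonal entries are zero.
The independent components are the upper-triangular entries: C(n, 2) = n(n-1)/2.
n = 18
C(18, 2) = 18 * 17 / 2 = 306 / 2 = 153

153


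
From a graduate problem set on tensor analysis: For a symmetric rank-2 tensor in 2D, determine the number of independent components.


A symmetric rank-2 tensor in d dimensions has d(d+1)/2 independent components.
d = 2
d(d+1)/2 = 2 * 3 / 2 = 6 / 2 = 3

3


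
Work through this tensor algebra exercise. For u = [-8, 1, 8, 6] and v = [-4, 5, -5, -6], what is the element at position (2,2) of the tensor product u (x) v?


The outer product entry T_{ij} = u_i * v_j.
We need i=2, j=2.
u_2 = 1, v_2 = 5
T_{2,2} = 1 * 5 = 5

5


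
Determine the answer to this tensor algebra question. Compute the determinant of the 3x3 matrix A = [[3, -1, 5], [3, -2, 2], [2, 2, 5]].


Expanding along the first row, det(A) = a11*M_11 - a12*M_12 + a13*M_13, where M_1j is the (1,j) minor.
Minor M_11 = -2*5 - 2*2 = -14
Minor M_12 = 3*5 - 2*2 = 11
Minor M_13 = 3*2 - -2*2 = 10
det = 3*(-14) - -1*(11) + 5*(10)
    = -42 - -11 + 50
    = 19

19


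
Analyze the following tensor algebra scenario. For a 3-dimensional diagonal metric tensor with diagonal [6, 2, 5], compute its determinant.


For a diagonal metric, the determinant is the product of diagonal entries.
Diagonal entries: 6, 2, 5
det(g) = 6 * 2 * 5 = 60

60


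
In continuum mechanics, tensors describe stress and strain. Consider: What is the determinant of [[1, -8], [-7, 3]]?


For a 2x2 matrix [[a, b], [c, d]], det = a*d - b*c.
a = 1, b = -8, c = -7, d = 3
a*d = 1 * 3 = 3
b*c = -8 * -7 = 56
det = 3 - 56 = -53

-53


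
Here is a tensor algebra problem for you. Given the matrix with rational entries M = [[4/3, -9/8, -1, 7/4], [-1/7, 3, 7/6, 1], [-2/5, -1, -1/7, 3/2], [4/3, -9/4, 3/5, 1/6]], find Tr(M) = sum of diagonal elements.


The trace is the sum of diagonal entries.
Diagonal: M[1,1] = 4/3, M[2,2] = 3, M[3,3] = -1/7, M[4,4] = 1/6
Tr(M) = 4/3 + 3 + -1/7 + 1/6
Computing step by step:
After adding M[1,1]: 4/3
After adding M[2,2]: 13/3
After adding M[3,3]: 88/21
After adding M[4,4]: 61/14
Tr(M) = 61/14

61/14


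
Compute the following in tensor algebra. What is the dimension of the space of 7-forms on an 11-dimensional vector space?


The dimension of the space of p-forms on an n-dimensional space is C(n, p).
n = 11, p = 7
C(11, 7) = 11! / (7! * 4!) = 330

330


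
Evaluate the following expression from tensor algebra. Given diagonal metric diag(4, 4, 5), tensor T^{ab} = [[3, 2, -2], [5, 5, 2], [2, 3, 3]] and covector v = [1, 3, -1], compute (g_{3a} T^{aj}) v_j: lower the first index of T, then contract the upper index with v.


Step 1: lower the first index. For a diagonal metric, g_{ia} T^{aj} = g_{ii} T^{ij} (no sum on i).
g_{33} = 5
S_3{}^1 = 5 * T^{31} = 5 * 2 = 10
S_3{}^2 = 5 * T^{32} = 5 * 3 = 15
S_3{}^3 = 5 * T^{33} = 5 * 3 = 15
Step 2: contract S_3{}^j with v_j.
S_3{}^1 * v_1 = 10 * 1 = 10
S_3{}^2 * v_2 = 15 * 3 = 45
S_3{}^3 * v_3 = 15 * -1 = -15
Result = 10 + 45 + -15 = 40

40


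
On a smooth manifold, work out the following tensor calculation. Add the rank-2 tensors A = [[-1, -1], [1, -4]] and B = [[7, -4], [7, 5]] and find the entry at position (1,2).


Tensor addition is component-wise: (A + B)_{ij} = A_{ij} + B_{ij}.
A_{12} = -1
B_{12} = -4
(A + B)_{12} = -1 + -4 = -5

-5


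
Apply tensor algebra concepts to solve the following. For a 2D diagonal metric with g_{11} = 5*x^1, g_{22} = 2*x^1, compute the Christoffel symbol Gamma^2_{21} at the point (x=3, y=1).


For a diagonal metric, Gamma^k_{ij} = (1/2) g^{kk} (dg_{ik}/dx_j + dg_{jk}/dx_i - dg_{ij}/dx_k).
The metric is diagonal, so g_{ab} = 0 for a != b.
At the given point: g_{11} = 15, g_{22} = 6
g^{22} = 1/6
dg_{22}/dx_1 = dg_{22}/dx_1 = 2
dg_{12}/dx_2 = 0 (off-diagonal)
dg_{21}/dx_2 = 0 (off-diagonal)
Numerator = 2 + 0 - 0 = 2
Gamma^2_{21} = 2 / (2 * 6) = 1/6

1/6


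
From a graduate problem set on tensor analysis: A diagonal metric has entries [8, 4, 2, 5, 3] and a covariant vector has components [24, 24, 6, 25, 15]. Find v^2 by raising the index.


To raise an index with a diagonal metric: v^i = v_i / g_{ii}.
For index 2: v_2 = 24, g_{22} = 4
v^2 = 24 / 4 = 6

6


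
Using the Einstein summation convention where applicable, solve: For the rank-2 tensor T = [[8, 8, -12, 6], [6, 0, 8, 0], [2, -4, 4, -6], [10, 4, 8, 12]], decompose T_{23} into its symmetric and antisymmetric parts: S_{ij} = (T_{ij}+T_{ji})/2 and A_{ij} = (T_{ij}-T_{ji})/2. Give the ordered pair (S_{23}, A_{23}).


T_{23} = 8
T_{32} = -4
S_{23} = (8 + -4)/2 = 4/2 = 2
A_{23} = (8 - -4)/2 = 12/2 = 6
Check: S + A = 2 + 6 = 8 = T_{23}.

(2, 6)


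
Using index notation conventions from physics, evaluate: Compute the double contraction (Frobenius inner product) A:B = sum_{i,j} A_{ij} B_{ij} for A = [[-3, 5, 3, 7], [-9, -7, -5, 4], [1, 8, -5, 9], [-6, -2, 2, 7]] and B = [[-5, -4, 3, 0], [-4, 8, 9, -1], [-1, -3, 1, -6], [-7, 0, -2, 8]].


A:B = sum over all i,j of A_{ij} * B_{ij}.
Row 1: -3*-5=15, 5*-4=-20, 3*3=9, 7*0=0 => row sum = 4
Row 2: -9*-4=36, -7*8=-56, -5*9=-45, 4*-1=-4 => row sum = -69
Row 3: 1*-1=-1, 8*-3=-24, -5*1=-5, 9*-6=-54 => row sum = -84
Row 4: -6*-7=42, -2*0=0, 2*-2=-4, 7*8=56 => row sum = 94
Total = 4 + -69 + -84 + 94 = -55

-55


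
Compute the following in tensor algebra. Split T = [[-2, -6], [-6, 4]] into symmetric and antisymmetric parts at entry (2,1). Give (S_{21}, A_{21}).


T_{21} = -6
T_{12} = -6
S_{21} = (-6 + -6)/2 = -12/2 = -6
A_{21} = (-6 - -6)/2 = 0/2 = 0
Check: S + A = -6 + 0 = -6 = T_{21}.

(-6, 0)


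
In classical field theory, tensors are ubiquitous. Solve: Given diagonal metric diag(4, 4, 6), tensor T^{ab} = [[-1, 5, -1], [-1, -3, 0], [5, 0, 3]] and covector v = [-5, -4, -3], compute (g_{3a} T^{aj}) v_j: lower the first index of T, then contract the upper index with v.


Step 1: lower the first index. For a diagonal metric, g_{ia} T^{aj} = g_{ii} T^{ij} (no sum on i).
g_{33} = 6
S_3{}^1 = 6 * T^{31} = 6 * 5 = 30
S_3{}^2 = 6 * T^{32} = 6 * 0 = 0
S_3{}^3 = 6 * T^{33} = 6 * 3 = 18
Step 2: contract S_3{}^j with v_j.
S_3{}^1 * v_1 = 30 * -5 = -150
S_3{}^2 * v_2 = 0 * -4 = 0
S_3{}^3 * v_3 = 18 * -3 = -54
Result = -150 + 0 + -54 = -204

-204


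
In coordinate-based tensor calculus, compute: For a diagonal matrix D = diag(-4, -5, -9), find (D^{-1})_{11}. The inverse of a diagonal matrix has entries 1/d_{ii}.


For a diagonal matrix, the inverse has entries (D^{-1})_{ii} = 1/d_{ii}.
The diagonal entries are: d_{11} = -4, d_{22} = -5, d_{33} = -9
We need (D^{-1})_{11} = 1/d_{11} = 1/-4 = -1/4

-1/4


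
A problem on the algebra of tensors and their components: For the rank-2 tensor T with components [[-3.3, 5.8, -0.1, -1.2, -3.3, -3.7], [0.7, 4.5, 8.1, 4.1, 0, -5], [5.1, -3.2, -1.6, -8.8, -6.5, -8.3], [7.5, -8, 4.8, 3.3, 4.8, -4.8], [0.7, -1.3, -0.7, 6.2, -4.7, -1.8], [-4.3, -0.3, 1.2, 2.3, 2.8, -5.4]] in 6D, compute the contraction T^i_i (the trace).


The contraction (trace) of a rank-2 tensor is the sum of its diagonal elements.
Diagonal entries: A[1,1] = -3.3, A[2,2] = 4.5, A[3,3] = -1.6, A[4,4] = 3.3, A[5,5] = -4.7, A[6,6] = -5.4
Tr(A) = -3.3 + 4.5 + -1.6 + 3.3 + -4.7 + -5.4 = -7.2

-7.2


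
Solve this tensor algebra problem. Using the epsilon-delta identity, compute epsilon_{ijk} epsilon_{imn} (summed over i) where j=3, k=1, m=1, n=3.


Using the identity: epsilon_{ijk} epsilon_{imn} = delta_{jm} delta_{kn} - delta_{jn} delta_{km}.
delta_{31} = 0
delta_{13} = 0
delta_{33} = 1
delta_{11} = 1
Result = 0 * 0 - 1 * 1 = 0 - 1 = -1

-1


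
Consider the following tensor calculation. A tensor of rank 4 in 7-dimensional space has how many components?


The number of components of a rank-r tensor in d dimensions is d^r.
Here d = 7 and r = 4.
7^4 = 2401

2401


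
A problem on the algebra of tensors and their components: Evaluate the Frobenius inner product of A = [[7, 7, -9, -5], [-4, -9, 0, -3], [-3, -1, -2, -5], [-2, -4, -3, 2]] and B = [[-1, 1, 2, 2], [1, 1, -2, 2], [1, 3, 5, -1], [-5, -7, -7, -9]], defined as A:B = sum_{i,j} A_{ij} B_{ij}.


A:B = sum over all i,j of A_{ij} * B_{ij}.
Row 1: 7*-1=-7, 7*1=7, -9*2=-18, -5*2=-10 => row sum = -28
Row 2: -4*1=-4, -9*1=-9, 0*-2=0, -3*2=-6 => row sum = -19
Row 3: -3*1=-3, -1*3=-3, -2*5=-10, -5*-1=5 => row sum = -11
Row 4: -2*-5=10, -4*-7=28, -3*-7=21, 2*-9=-18 => row sum = 41
Total = -28 + -19 + -11 + 41 = -17

-17


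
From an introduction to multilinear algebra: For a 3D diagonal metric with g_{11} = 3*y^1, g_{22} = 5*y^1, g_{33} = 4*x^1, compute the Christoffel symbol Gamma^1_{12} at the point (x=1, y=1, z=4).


For a diagonal metric, Gamma^k_{ij} = (1/2) g^{kk} (dg_{ik}/dx_j + dg_{jk}/dx_i - dg_{ij}/dx_k).
The metric is diagonal, so g_{ab} = 0 for a != b.
At the given point: g_{11} = 3, g_{22} = 5, g_{33} = 4
g^{11} = 1/3
dg_{11}/dx_2 = dg_{11}/dx_2 = 3
dg_{21}/dx_1 = 0 (off-diagonal)
dg_{12}/dx_1 = 0 (off-diagonal)
Numerator = 3 + 0 - 0 = 3
Gamma^1_{12} = 3 / (2 * 3) = 1/2

1/2


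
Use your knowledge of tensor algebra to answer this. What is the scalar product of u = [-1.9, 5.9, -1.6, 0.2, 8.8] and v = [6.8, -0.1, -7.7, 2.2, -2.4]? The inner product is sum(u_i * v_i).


The inner product u . v = sum of u_i * v_i.
Term-by-term: -1.9 * 6.8, 5.9 * -0.1, -1.6 * -7.7, 0.2 * 2.2, 8.8 * -2.4
Products: -12.92, -0.59, 12.32, 0.44, -21.12
Sum = -12.92 + -0.59 + 12.32 + 0.44 + -21.12 = -21.87

-21.87


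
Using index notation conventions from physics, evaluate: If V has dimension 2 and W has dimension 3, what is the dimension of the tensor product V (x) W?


The dimension of a tensor product is the product of dimensions.
dim(V) = 2, dim(W) = 3
dim(V (x) W) = 2 * 3 = 6

6


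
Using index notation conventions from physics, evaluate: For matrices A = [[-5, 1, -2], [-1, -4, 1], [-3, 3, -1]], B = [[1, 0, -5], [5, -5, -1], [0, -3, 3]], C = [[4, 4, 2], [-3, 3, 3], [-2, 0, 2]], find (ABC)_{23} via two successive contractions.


(ABC)_{23} = sum_m (AB)_{2m} C_{m3}. First compute row 2 of AB.
(AB)_{21} = -1*1 + -4*5 + 1*0 = -21
(AB)_{22} = -1*0 + -4*-5 + 1*-3 = 17
(AB)_{23} = -1*-5 + -4*-1 + 1*3 = 12
Now contract with column 3 of C:
(AB)_{21} * C_{13} = -21 * 2 = -42
(AB)_{22} * C_{23} = 17 * 3 = 51
(AB)_{23} * C_{33} = 12 * 2 = 24
(ABC)_{23} = -42 + 51 + 24 = 33

33


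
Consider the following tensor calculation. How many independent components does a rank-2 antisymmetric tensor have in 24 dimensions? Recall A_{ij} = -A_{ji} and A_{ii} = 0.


An antisymmetric rank-2 tensor satisfies A_{ij} = -A_{ji}, so diagonal entries are zero.
The independent components are the upper-triangular entries: C(n, 2) = n(n-1)/2.
n = 24
C(24, 2) = 24 * 23 / 2 = 552 / 2 = 276

276


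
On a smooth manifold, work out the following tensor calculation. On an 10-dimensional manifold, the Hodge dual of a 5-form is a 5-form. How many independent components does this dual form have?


The Hodge dual of a p-form on an n-dimensional manifold is an (n-p)-form.
n = 10, p = 5, so dual degree = 10 - 5 = 5
The number of components is C(n, n-p) = C(10, 5) = 252

252


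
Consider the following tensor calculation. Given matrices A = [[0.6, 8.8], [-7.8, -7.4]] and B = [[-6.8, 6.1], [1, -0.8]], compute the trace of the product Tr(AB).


Tr(AB) = sum_i (AB)_{ii} where (AB)_{ii} = sum_k A_{ik} B_{ki}.
(AB)_{11} = 0.6*-6.8 + 8.8*1 = 4.72
(AB)_{22} = -7.8*6.1 + -7.4*-0.8 = -41.66
Tr(AB) = 4.72 + -41.66 = -36.94

-36.94


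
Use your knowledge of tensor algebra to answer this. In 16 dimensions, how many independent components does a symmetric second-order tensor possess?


A symmetric rank-2 tensor in d dimensions has d(d+1)/2 independent components.
d = 16
d(d+1)/2 = 16 * 17 / 2 = 272 / 2 = 136

136


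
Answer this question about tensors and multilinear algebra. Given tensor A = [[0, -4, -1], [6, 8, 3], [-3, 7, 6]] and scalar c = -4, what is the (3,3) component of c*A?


Scalar multiplication: (cA)_{ij} = c * A_{ij}.
c = -4
A_{33} = 6
(cA)_{33} = -4 * 6 = -24

-24


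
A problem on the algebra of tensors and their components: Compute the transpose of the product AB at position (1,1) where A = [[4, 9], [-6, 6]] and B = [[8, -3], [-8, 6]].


(AB)^T_{ij} = (AB)_{ji} = sum_k A_{jk} B_{ki}.
For i=1, j=1 we need (AB)_{11}:
A_{11} * B_{11} = 4 * 8 = 32
A_{12} * B_{21} = 9 * -8 = -72
Sum = 32 + -72 = -40

-40


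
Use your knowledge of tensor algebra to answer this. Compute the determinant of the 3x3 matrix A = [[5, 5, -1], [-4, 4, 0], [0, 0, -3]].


Expanding along the first row, det(A) = a11*M_11 - a12*M_12 + a13*M_13, where M_1j is the (1,j) minor.
Minor M_11 = 4*-3 - 0*0 = -12
Minor M_12 = -4*-3 - 0*0 = 12
Minor M_13 = -4*0 - 4*0 = 0
det = 5*(-12) - 5*(12) + -1*(0)
    = -60 - 60 + 0
    = -120

-120


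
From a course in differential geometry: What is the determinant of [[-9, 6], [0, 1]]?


For a 2x2 matrix [[a, b], [c, d]], det = a*d - b*c.
a = -9, b = 6, c = 0, d = 1
a*d = -9 * 1 = -9
b*c = 6 * 0 = 0
det = -9 - 0 = -9

-9


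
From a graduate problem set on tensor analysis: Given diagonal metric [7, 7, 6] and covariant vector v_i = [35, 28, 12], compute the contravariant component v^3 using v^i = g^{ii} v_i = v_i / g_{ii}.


To raise an index with a diagonal metric: v^i = v_i / g_{ii}.
For index 3: v_3 = 12, g_{33} = 6
v^3 = 12 / 6 = 2

2


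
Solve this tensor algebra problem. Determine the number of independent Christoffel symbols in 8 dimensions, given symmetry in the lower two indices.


Christoffel symbols Gamma^k_{ij} are symmetric in i,j, so there are d * d(d+1)/2 independent symbols.
d = 8
d(d+1)/2 = 8 * 9 / 2 = 36
Total = 8 * 36 = 288

288


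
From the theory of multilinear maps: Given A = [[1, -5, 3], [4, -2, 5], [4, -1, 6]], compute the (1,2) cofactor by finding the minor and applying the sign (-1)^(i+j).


To find cofactor C_{12}, delete row 1 and column 2.
The resulting 2x2 submatrix is: [[4, 5], [4, 6]]
Minor M_{12} = 4*6 - 5*4
  = 24 - 20 = 4
Sign = (-1)^(1+2) = (-1)^3 = -1
Cofactor C_{12} = -1 * 4 = -4

-4


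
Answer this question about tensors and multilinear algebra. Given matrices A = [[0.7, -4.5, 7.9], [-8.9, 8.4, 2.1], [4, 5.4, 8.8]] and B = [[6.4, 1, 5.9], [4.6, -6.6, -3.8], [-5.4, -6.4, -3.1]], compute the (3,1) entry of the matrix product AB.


(AB)_{ij} = sum_k A_{ik} B_{kj}.
For i=3, j=1:
A_{31} * B_{11} = 4 * 6.4 = 25.6
A_{32} * B_{21} = 5.4 * 4.6 = 24.84
A_{33} * B_{31} = 8.8 * -5.4 = -47.52
Sum = 25.6 + 24.84 + -47.52 = 2.92

2.92


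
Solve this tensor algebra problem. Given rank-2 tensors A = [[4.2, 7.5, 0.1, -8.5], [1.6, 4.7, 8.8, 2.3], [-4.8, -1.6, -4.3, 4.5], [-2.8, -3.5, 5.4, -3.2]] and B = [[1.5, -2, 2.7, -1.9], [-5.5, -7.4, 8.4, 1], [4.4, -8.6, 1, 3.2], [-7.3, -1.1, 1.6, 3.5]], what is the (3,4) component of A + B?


Tensor addition is component-wise: (A + B)_{ij} = A_{ij} + B_{ij}.
A_{34} = 4.5
B_{34} = 3.2
(A + B)_{34} = 4.5 + 3.2 = 7.7

7.7


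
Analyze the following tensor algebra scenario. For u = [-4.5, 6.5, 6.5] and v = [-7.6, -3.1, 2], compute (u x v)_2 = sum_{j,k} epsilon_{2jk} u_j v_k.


(u x v)_2 = sum_{j,k} epsilon_{2jk} u_j v_k. Only permutations of (1,2,3) contribute; the two non-zero terms are:
eps_{213} u_1 v_3 = -1 * -4.5 * 2 = 9
eps_{231} u_3 v_1 = 1 * 6.5 * -7.6 = -49.4
(u x v)_2 = -40.4

-40.4


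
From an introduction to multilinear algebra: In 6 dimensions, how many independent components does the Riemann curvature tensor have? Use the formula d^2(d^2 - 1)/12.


The Riemann tensor in d dimensions has d^2(d^2 - 1)/12 independent components.
d = 6, so d^2 = 36
d^2 - 1 = 35
d^2(d^2 - 1) = 36 * 35 = 1260
Divide by 12: 1260 / 12 = 105

105


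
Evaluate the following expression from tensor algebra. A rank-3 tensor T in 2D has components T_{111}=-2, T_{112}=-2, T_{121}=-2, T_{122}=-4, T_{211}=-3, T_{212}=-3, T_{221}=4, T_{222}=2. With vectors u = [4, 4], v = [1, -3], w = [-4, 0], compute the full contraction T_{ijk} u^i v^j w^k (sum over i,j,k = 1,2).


S = sum over i,j,k of T_{ijk} u_i v_j w_k. Expanding all 8 terms:
T_{111}*u_1*v_1*w_1 = -2*4*1*-4 = 32  (running total: 32)
T_{112}*u_1*v_1*w_2 = -2*4*1*0 = 0  (running total: 32)
T_{121}*u_1*v_2*w_1 = -2*4*-3*-4 = -96  (running total: -64)
T_{122}*u_1*v_2*w_2 = -4*4*-3*0 = 0  (running total: -64)
T_{211}*u_2*v_1*w_1 = -3*4*1*-4 = 48  (running total: -16)
T_{212}*u_2*v_1*w_2 = -3*4*1*0 = 0  (running total: -16)
T_{221}*u_2*v_2*w_1 = 4*4*-3*-4 = 192  (running total: 176)
T_{222}*u_2*v_2*w_2 = 2*4*-3*0 = 0  (running total: 176)
S = 176

176


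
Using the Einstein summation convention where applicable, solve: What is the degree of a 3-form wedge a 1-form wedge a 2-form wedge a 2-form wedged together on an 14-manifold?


The degree of a wedge product is the sum of the degrees of the individual forms.
Degrees: 3, 1, 2, 2
Total degree = 3 + 1 + 2 + 2 = 8

8


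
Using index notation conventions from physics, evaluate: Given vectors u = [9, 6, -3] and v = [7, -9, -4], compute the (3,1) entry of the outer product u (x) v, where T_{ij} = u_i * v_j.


The outer product entry T_{ij} = u_i * v_j.
We need i=3, j=1.
u_3 = -3, v_1 = 7
T_{3,1} = -3 * 7 = -21

-21


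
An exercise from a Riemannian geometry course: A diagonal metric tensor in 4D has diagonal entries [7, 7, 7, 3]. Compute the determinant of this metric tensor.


For a diagonal metric, the determinant is the product of diagonal entries.
Diagonal entries: 7, 7, 7, 3
det(g) = 7 * 7 * 7 * 3 = 1029

1029


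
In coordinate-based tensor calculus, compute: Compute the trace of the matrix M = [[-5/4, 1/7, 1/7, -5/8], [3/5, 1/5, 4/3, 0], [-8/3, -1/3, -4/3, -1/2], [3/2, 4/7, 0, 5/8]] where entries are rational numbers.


The trace is the sum of diagonal entries.
Diagonal: M[1,1] = -5/4, M[2,2] = 1/5, M[3,3] = -4/3, M[4,4] = 5/8
Tr(M) = -5/4 + 1/5 + -4/3 + 5/8
Computing step by step:
After adding M[1,1]: -5/4
After adding M[2,2]: -21/20
After adding M[3,3]: -143/60
After adding M[4,4]: -211/120
Tr(M) = -211/120

-211/120


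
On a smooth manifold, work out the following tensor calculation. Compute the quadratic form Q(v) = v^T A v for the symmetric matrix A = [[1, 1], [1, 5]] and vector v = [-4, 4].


First compute Av:
(Av)_1 = 1*-4 + 1*4 = 0
(Av)_2 = 1*-4 + 5*4 = 16
Av = [0, 16]
Then v^T (Av) = -4*0 + 4*16
= 0 + 64 = 64

64


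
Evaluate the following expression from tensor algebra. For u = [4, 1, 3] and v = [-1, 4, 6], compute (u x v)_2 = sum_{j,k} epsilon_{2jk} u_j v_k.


(u x v)_2 = sum_{j,k} epsilon_{2jk} u_j v_k. Only permutations of (1,2,3) contribute; the two non-zero terms are:
eps_{213} u_1 v_3 = -1 * 4 * 6 = -24
eps_{231} u_3 v_1 = 1 * 3 * -1 = -3
(u x v)_2 = -27

-27


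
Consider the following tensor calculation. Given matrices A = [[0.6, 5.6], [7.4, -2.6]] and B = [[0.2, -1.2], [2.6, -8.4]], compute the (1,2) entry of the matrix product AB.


(AB)_{ij} = sum_k A_{ik} B_{kj}.
For i=1, j=2:
A_{11} * B_{12} = 0.6 * -1.2 = -0.72
A_{12} * B_{22} = 5.6 * -8.4 = -47.04
Sum = -0.72 + -47.04 = -47.76

-47.76


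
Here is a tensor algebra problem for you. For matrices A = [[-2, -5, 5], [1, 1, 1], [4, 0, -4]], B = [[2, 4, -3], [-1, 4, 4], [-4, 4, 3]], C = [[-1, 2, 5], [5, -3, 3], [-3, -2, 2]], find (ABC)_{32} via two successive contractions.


(ABC)_{32} = sum_m (AB)_{3m} C_{m2}. First compute row 3 of AB.
(AB)_{31} = 4*2 + 0*-1 + -4*-4 = 24
(AB)_{32} = 4*4 + 0*4 + -4*4 = 0
(AB)_{33} = 4*-3 + 0*4 + -4*3 = -24
Now contract with column 2 of C:
(AB)_{31} * C_{12} = 24 * 2 = 48
(AB)_{32} * C_{22} = 0 * -3 = 0
(AB)_{33} * C_{32} = -24 * -2 = 48
(ABC)_{32} = 48 + 0 + 48 = 96

96


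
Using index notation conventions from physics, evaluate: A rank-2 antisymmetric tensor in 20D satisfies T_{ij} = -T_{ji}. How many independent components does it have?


An antisymmetric rank-2 tensor satisfies A_{ij} = -A_{ji}, so diagonal entries are zero.
The independent components are the upper-triangular entries: C(n, 2) = n(n-1)/2.
n = 20
C(20, 2) = 20 * 19 / 2 = 380 / 2 = 190

190


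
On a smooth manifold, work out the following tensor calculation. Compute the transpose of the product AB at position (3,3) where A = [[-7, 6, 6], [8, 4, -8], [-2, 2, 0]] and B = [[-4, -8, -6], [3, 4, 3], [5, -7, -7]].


(AB)^T_{ij} = (AB)_{ji} = sum_k A_{jk} B_{ki}.
For i=3, j=3 we need (AB)_{33}:
A_{31} * B_{13} = -2 * -6 = 12
A_{32} * B_{23} = 2 * 3 = 6
A_{33} * B_{33} = 0 * -7 = 0
Sum = 12 + 6 + 0 = 18

18


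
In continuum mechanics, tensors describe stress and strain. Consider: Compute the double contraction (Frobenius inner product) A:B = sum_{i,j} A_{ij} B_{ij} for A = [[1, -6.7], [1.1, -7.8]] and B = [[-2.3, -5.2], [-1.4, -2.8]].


A:B = sum over all i,j of A_{ij} * B_{ij}.
Row 1: 1*-2.3=-2.3, -6.7*-5.2=34.84 => row sum = 32.54
Row 2: 1.1*-1.4=-1.54, -7.8*-2.8=21.84 => row sum = 20.3
Total = 32.54 + 20.3 = 52.84

52.84


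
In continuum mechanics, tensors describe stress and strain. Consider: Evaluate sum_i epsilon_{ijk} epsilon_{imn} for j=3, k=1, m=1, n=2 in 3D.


Using the identity: epsilon_{ijk} epsilon_{imn} = delta_{jm} delta_{kn} - delta_{jn} delta_{km}.
delta_{31} = 0
delta_{12} = 0
delta_{32} = 0
delta_{11} = 1
Result = 0 * 0 - 0 * 1 = 0 - 0 = 0

0


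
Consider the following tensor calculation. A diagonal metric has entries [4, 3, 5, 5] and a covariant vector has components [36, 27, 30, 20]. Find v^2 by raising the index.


To raise an index with a diagonal metric: v^i = v_i / g_{ii}.
For index 2: v_2 = 27, g_{22} = 3
v^2 = 27 / 3 = 9

9


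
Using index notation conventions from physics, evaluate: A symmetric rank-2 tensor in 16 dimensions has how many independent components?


A symmetric rank-2 tensor in d dimensions has d(d+1)/2 independent components.
d = 16
d(d+1)/2 = 16 * 17 / 2 = 272 / 2 = 136

136


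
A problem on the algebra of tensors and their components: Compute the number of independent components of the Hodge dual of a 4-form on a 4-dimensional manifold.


The Hodge dual of a p-form on an n-dimensional manifold is an (n-p)-form.
n = 4, p = 4, so dual degree = 4 - 4 = 0
The number of components is C(n, n-p) = C(4, 0) = 1

1


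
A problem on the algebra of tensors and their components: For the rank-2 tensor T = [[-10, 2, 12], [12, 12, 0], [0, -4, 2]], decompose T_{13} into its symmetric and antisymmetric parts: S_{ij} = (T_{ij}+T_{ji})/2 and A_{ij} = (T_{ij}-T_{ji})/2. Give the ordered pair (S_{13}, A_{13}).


T_{13} = 12
T_{31} = 0
S_{13} = (12 + 0)/2 = 12/2 = 6
A_{13} = (12 - 0)/2 = 12/2 = 6
Check: S + A = 6 + 6 = 12 = T_{13}.

(6, 6)


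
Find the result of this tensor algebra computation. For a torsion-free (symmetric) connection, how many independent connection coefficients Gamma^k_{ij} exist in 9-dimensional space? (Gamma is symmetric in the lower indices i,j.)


Christoffel symbols Gamma^k_{ij} are symmetric in i,j, so there are d * d(d+1)/2 independent symbols.
d = 9
d(d+1)/2 = 9 * 10 / 2 = 45
Total = 9 * 45 = 405

405


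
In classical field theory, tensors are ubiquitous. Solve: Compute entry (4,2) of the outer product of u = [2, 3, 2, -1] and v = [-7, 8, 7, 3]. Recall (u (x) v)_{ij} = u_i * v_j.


The outer product entry T_{ij} = u_i * v_j.
We need i=4, j=2.
u_4 = -1, v_2 = 8
T_{4,2} = -1 * 8 = -8

-8


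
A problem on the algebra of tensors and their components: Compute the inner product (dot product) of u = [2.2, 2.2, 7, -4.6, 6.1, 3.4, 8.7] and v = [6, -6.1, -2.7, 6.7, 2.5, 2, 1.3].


The inner product u . v = sum of u_i * v_i.
Term-by-term: 2.2 * 6, 2.2 * -6.1, 7 * -2.7, -4.6 * 6.7, 6.1 * 2.5, 3.4 * 2, 8.7 * 1.3
Products: 13.2, -13.42, -18.9, -30.82, 15.25, 6.8, 11.31
Sum = 13.2 + -13.42 + -18.9 + -30.82 + 15.25 + 6.8 + 11.31 = -16.58

-16.58


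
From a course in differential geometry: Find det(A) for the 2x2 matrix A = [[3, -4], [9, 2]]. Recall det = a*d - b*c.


For a 2x2 matrix [[a, b], [c, d]], det = a*d - b*c.
a = 3, b = -4, c = 9, d = 2
a*d = 3 * 2 = 6
b*c = -4 * 9 = -36
det = 6 - -36 = 42

42


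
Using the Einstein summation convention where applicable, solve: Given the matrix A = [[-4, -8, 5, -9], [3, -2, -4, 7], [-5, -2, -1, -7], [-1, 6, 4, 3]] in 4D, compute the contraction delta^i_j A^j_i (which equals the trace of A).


The contraction (trace) of a rank-2 tensor is the sum of its diagonal elements.
Diagonal entries: A[1,1] = -4, A[2,2] = -2, A[3,3] = -1, A[4,4] = 3
Tr(A) = -4 + -2 + -1 + 3 = -4

-4


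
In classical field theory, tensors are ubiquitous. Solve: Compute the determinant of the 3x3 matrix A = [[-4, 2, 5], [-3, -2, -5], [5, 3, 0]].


Expanding along the first row, det(A) = a11*M_11 - a12*M_12 + a13*M_13, where M_1j is the (1,j) minor.
Minor M_11 = -2*0 - -5*3 = 15
Minor M_12 = -3*0 - -5*5 = 25
Minor M_13 = -3*3 - -2*5 = 1
det = -4*(15) - 2*(25) + 5*(1)
    = -60 - 50 + 5
    = -105

-105


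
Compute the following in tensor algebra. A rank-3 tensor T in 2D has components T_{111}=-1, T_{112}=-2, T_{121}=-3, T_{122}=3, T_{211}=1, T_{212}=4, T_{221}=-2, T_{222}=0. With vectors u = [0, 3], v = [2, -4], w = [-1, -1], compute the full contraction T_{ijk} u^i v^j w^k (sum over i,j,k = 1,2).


S = sum over i,j,k of T_{ijk} u_i v_j w_k. Expanding all 8 terms:
T_{111}*u_1*v_1*w_1 = -1*0*2*-1 = 0  (running total: 0)
T_{112}*u_1*v_1*w_2 = -2*0*2*-1 = 0  (running total: 0)
T_{121}*u_1*v_2*w_1 = -3*0*-4*-1 = 0  (running total: 0)
T_{122}*u_1*v_2*w_2 = 3*0*-4*-1 = 0  (running total: 0)
T_{211}*u_2*v_1*w_1 = 1*3*2*-1 = -6  (running total: -6)
T_{212}*u_2*v_1*w_2 = 4*3*2*-1 = -24  (running total: -30)
T_{221}*u_2*v_2*w_1 = -2*3*-4*-1 = -24  (running total: -54)
T_{222}*u_2*v_2*w_2 = 0*3*-4*-1 = 0  (running total: -54)
S = -54

-54


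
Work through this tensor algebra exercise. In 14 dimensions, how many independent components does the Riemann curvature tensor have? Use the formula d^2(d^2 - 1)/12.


The Riemann tensor in d dimensions has d^2(d^2 - 1)/12 independent components.
d = 14, so d^2 = 196
d^2 - 1 = 195
d^2(d^2 - 1) = 196 * 195 = 38220
Divide by 12: 38220 / 12 = 3185

3185


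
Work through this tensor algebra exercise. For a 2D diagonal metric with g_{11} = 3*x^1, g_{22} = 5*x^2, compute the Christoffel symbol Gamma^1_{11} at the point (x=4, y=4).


For a diagonal metric, Gamma^k_{ij} = (1/2) g^{kk} (dg_{ik}/dx_j + dg_{jk}/dx_i - dg_{ij}/dx_k).
The metric is diagonal, so g_{ab} = 0 for a != b.
At the given point: g_{11} = 12, g_{22} = 80
g^{11} = 1/12
dg_{11}/dx_1 = dg_{11}/dx_1 = 3
dg_{11}/dx_1 = dg_{11}/dx_1 = 3
dg_{11}/dx_1 = dg_{11}/dx_1 = 3
Numerator = 3 + 3 - 3 = 3
Gamma^1_{11} = 3 / (2 * 12) = 1/8

1/8


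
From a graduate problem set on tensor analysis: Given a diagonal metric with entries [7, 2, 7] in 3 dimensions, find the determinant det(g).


For a diagonal metric, the determinant is the product of diagonal entries.
Diagonal entries: 7, 2, 7
det(g) = 7 * 2 * 7 = 98

98


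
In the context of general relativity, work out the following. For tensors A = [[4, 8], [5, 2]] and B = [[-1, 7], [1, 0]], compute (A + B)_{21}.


Tensor addition is component-wise: (A + B)_{ij} = A_{ij} + B_{ij}.
A_{21} = 5
B_{21} = 1
(A + B)_{21} = 5 + 1 = 6

6


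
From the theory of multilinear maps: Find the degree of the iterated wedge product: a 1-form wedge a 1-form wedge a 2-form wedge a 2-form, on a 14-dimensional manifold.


The degree of a wedge product is the sum of the degrees of the individual forms.
Degrees: 1, 1, 2, 2
Total degree = 1 + 1 + 2 + 2 = 6

6


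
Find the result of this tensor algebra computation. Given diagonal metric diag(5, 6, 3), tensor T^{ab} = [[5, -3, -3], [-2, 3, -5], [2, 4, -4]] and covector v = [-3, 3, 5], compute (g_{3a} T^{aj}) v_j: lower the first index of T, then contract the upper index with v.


Step 1: lower the first index. For a diagonal metric, g_{ia} T^{aj} = g_{ii} T^{ij} (no sum on i).
g_{33} = 3
S_3{}^1 = 3 * T^{31} = 3 * 2 = 6
S_3{}^2 = 3 * T^{32} = 3 * 4 = 12
S_3{}^3 = 3 * T^{33} = 3 * -4 = -12
Step 2: contract S_3{}^j with v_j.
S_3{}^1 * v_1 = 6 * -3 = -18
S_3{}^2 * v_2 = 12 * 3 = 36
S_3{}^3 * v_3 = -12 * 5 = -60
Result = -18 + 36 + -60 = -42

-42


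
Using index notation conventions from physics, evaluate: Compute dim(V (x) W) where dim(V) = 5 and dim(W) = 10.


The dimension of a tensor product is the product of dimensions.
dim(V) = 5, dim(W) = 10
dim(V (x) W) = 5 * 10 = 50

50


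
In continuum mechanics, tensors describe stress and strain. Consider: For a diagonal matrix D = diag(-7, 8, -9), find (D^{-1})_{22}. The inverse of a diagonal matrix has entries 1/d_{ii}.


For a diagonal matrix, the inverse has entries (D^{-1})_{ii} = 1/d_{ii}.
The diagonal entries are: d_{11} = -7, d_{22} = 8, d_{33} = -9
We need (D^{-1})_{22} = 1/d_{22} = 1/8 = 1/8

1/8


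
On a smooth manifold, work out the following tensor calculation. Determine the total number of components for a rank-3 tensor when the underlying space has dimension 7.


The number of components of a rank-r tensor in d dimensions is d^r.
Here d = 7 and r = 3.
7^3 = 343

343


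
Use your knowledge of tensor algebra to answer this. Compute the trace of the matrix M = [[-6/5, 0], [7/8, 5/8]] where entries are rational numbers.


The trace is the sum of diagonal entries.
Diagonal: M[1,1] = -6/5, M[2,2] = 5/8
Tr(M) = -6/5 + 5/8
Computing step by step:
After adding M[1,1]: -6/5
After adding M[2,2]: -23/40
Tr(M) = -23/40

-23/40


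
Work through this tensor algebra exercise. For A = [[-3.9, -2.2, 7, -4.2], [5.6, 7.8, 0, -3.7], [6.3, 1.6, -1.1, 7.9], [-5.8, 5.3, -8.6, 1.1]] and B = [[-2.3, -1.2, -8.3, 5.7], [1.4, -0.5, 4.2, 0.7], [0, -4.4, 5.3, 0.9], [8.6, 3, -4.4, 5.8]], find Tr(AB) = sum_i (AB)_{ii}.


Tr(AB) = sum_i (AB)_{ii} where (AB)_{ii} = sum_k A_{ik} B_{ki}.
(AB)_{11} = -3.9*-2.3 + -2.2*1.4 + 7*0 + -4.2*8.6 = -30.23
(AB)_{22} = 5.6*-1.2 + 7.8*-0.5 + 0*-4.4 + -3.7*3 = -21.72
(AB)_{33} = 6.3*-8.3 + 1.6*4.2 + -1.1*5.3 + 7.9*-4.4 = -86.16
(AB)_{44} = -5.8*5.7 + 5.3*0.7 + -8.6*0.9 + 1.1*5.8 = -30.71
Tr(AB) = -30.23 + -21.72 + -86.16 + -30.71 = -168.82

-168.82


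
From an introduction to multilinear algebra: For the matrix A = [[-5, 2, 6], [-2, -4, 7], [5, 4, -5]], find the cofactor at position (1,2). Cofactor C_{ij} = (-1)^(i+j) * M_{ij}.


To find cofactor C_{12}, delete row 1 and column 2.
The resulting 2x2 submatrix is: [[-2, 7], [5, -5]]
Minor M_{12} = -2*-5 - 7*5
  = 10 - 35 = -25
Sign = (-1)^(1+2) = (-1)^3 = -1
Cofactor C_{12} = -1 * -25 = 25

25


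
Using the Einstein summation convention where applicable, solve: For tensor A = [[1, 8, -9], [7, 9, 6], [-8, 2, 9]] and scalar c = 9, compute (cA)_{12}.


Scalar multiplication: (cA)_{ij} = c * A_{ij}.
c = 9
A_{12} = 8
(cA)_{12} = 9 * 8 = 72

72


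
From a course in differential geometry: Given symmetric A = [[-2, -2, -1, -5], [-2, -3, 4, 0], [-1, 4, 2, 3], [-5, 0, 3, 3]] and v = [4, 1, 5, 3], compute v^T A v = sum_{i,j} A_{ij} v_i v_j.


First compute Av:
(Av)_1 = -2*4 + -2*1 + -1*5 + -5*3 = -30
(Av)_2 = -2*4 + -3*1 + 4*5 + 0*3 = 9
(Av)_3 = -1*4 + 4*1 + 2*5 + 3*3 = 19
(Av)_4 = -5*4 + 0*1 + 3*5 + 3*3 = 4
Av = [-30, 9, 19, 4]
Then v^T (Av) = 4*-30 + 1*9 + 5*19 + 3*4
= -120 + 9 + 95 + 12 = -4

-4


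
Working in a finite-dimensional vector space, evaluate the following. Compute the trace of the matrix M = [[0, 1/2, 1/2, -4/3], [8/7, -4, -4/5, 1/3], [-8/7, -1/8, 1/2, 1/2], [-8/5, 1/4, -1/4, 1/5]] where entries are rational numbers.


The trace is the sum of diagonal entries.
Diagonal: M[1,1] = 0, M[2,2] = -4, M[3,3] = 1/2, M[4,4] = 1/5
Tr(M) = 0 + -4 + 1/2 + 1/5
Computing step by step:
After adding M[1,1]: 0
After adding M[2,2]: -4
After adding M[3,3]: -7/2
After adding M[4,4]: -33/10
Tr(M) = -33/10

-33/10


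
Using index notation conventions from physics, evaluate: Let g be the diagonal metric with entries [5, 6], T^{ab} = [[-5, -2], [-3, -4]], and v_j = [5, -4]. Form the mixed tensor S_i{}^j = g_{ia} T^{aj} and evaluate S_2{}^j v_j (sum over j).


Step 1: lower the first index. For a diagonal metric, g_{ia} T^{aj} = g_{ii} T^{ij} (no sum on i).
g_{22} = 6
S_2{}^1 = 6 * T^{21} = 6 * -3 = -18
S_2{}^2 = 6 * T^{22} = 6 * -4 = -24
Step 2: contract S_2{}^j with v_j.
S_2{}^1 * v_1 = -18 * 5 = -90
S_2{}^2 * v_2 = -24 * -4 = 96
Result = -90 + 96 = 6

6


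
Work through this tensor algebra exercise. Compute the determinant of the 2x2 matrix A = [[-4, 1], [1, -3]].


For a 2x2 matrix [[a, b], [c, d]], det = a*d - b*c.
a = -4, b = 1, c = 1, d = -3
a*d = -4 * -3 = 12
b*c = 1 * 1 = 1
det = 12 - 1 = 11

11


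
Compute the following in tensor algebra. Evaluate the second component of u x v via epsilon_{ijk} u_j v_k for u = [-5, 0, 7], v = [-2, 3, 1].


(u x v)_2 = sum_{j,k} epsilon_{2jk} u_j v_k. Only permutations of (1,2,3) contribute; the two non-zero terms are:
eps_{213} u_1 v_3 = -1 * -5 * 1 = 5
eps_{231} u_3 v_1 = 1 * 7 * -2 = -14
(u x v)_2 = -9

-9


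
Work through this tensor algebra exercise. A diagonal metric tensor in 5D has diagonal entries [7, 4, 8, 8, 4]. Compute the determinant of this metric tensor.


For a diagonal metric, the determinant is the product of diagonal entries.
Diagonal entries: 7, 4, 8, 8, 4
det(g) = 7 * 4 * 8 * 8 * 4 = 7168

7168
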